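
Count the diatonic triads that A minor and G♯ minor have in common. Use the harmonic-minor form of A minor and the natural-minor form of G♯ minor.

Diatonic triads of A minor (harmonic minor): Am (i), Bdim (ii°), Caug (III+), Dm (iv), E (V), F (VI), G♯dim (vii°).
Diatonic triads of G♯ minor (natural minor): G♯m (i), A♯dim (ii°), B (III), C♯m (iv), D♯m (v), E (VI), F♯ (VII).
Matching root and quality in both lists: E.
That gives 1 common triad.

1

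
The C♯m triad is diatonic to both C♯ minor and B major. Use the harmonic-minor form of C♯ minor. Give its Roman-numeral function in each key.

i in C♯ minor; ii in B major

The scale of C♯ minor (harmonic minor) is C♯ D♯ E F♯ G♯ A B♯; C♯ is degree 1, and the triad built there (C♯-E-G♯) is minor, so it is i.
The scale of B major is B C♯ D♯ E F♯ G♯ A♯; C♯ is degree 2, and the triad built there (C♯-E-G♯) is minor, so it is ii.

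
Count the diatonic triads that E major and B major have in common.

4

Diatonic triads of E major: E (I), F#m (ii), G#m (iii), A (IV), B (V), C#m (vi), D#dim (vii°).
Diatonic triads of B major: B (I), C#m (ii), D#m (iii), E (IV), F# (V), G#m (vi), A#dim (vii°).
Matching root and quality in both lists: E, G#m, B, C#m.
That gives 4 common triads.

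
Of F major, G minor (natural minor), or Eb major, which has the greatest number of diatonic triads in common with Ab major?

Eb major

Triads of Ab major: Ab major (I), Bb minor (ii), C minor (iii), Db major (IV), Eb major (V), F minor (vi), G diminished (vii°).
F major shares 0: none.
G minor (natural minor) shares 2: Cm, Eb.
Eb major shares 4: Ab, Cm, Eb, Fm.
The most common triads (4) are shared with Eb major.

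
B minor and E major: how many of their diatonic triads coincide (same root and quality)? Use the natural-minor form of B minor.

2

Diatonic triads of B minor (natural minor): B minor (i), C# diminished (ii°), D major (III), E minor (iv), F# minor (v), G major (VI), A major (VII).
Diatonic triads of E major: E major (I), F# minor (ii), G# minor (iii), A major (IV), B major (V), C# minor (vi), D# diminished (vii°).
Matching root and quality in both lists: F# minor, A major.
That gives 2 common triads.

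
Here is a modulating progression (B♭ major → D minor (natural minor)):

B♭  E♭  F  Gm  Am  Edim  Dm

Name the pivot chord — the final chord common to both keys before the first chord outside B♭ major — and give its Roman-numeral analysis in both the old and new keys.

Gm — vi in B♭ major, iv in D minor

Chords diatonic to B♭ major: B♭, Cm, Dm, E♭, F, Gm, Adim.
Reading the progression, the first chord not in that set is Am, so the modulation leaves B♭ major there.
The chord immediately before Am is Gm, which is diatonic to both keys: vi in B♭ major and iv in D minor.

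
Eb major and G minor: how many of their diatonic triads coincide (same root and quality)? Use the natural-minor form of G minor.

4

Diatonic triads of Eb major: Eb (I), Fm (ii), Gm (iii), Ab (IV), Bb (V), Cm (vi), Ddim (vii°).
Diatonic triads of G minor (natural minor): Gm (i), Adim (ii°), Bb (III), Cm (iv), Dm (v), Eb (VI), F (VII).
Matching root and quality in both lists: Eb, Gm, Bb, Cm.
That gives 4 common triads.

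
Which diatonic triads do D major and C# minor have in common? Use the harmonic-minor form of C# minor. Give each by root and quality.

Triads in D major: D (I), Em (ii), F#m (iii), G (IV), A (V), Bm (vi), C#dim (vii°).
Triads in C# minor (harmonic minor): C#m (i), D#dim (ii°), Eaug (III+), F#m (iv), G# (V), A (VI), B#dim (vii°).
Shared triads with their functions: F#m (iii in D major, iv in C# minor); A (V in D major, VI in C# minor).

F#m, A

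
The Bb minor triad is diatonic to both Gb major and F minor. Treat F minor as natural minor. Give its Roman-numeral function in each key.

iii in Gb major; iv in F minor

The scale of Gb major is Gb Ab Bb Cb Db Eb F; Bb is degree 3, and the triad built there (Bb-Db-F) is minor, so it is iii.
The scale of F minor (natural minor) is F G Ab Bb C Db Eb; Bb is degree 4, and the triad built there (Bb-Db-F) is minor, so it is iv.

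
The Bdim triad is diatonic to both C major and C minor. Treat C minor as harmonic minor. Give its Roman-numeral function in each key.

The scale of C major is C D E F G A B; B is degree 7, and the triad built there (B-D-F) is diminished, so it is vii°.
The scale of C minor (harmonic minor) is C D Eb F G Ab B; B is degree 7, and the triad built there (B-D-F) is diminished, so it is vii°.

vii° in C major; vii° in C minor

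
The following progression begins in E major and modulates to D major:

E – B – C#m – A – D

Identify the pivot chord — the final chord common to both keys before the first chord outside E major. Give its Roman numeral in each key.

A — IV in E major, V in D major

Chords diatonic to E major: E, F#m, G#m, A, B, C#m, D#dim.
Reading the progression, the first chord not in that set is D, so the modulation leaves E major there.
The chord immediately before D is A, which is diatonic to both keys: IV in E major and V in D major.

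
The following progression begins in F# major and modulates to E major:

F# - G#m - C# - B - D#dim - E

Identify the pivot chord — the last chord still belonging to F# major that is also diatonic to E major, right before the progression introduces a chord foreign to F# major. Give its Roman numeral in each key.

Chords diatonic to F# major: F#, G#m, A#m, B, C#, D#m, E#dim.
Reading the progression, the first chord not in that set is D#dim, so the modulation leaves F# major there.
The chord immediately before D#dim is B, which is diatonic to both keys: IV in F# major and V in E major.

B — IV in F# major, V in E major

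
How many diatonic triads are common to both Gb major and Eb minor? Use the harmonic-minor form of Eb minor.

Diatonic triads of Gb major: Gb major (I), Ab minor (ii), Bb minor (iii), Cb major (IV), Db major (V), Eb minor (vi), F diminished (vii°).
Diatonic triads of Eb minor (harmonic minor): Eb minor (i), F diminished (ii°), Gb augmented (III+), Ab minor (iv), Bb major (V), Cb major (VI), D diminished (vii°).
Matching root and quality in both lists: Ab minor, Cb major, Eb minor, F diminished.
That gives 4 common triads.

4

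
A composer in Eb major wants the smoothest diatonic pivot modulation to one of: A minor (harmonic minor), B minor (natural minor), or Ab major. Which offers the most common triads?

Triads of Eb major: Eb major (I), F minor (ii), G minor (iii), Ab major (IV), Bb major (V), C minor (vi), D diminished (vii°).
A minor (harmonic minor) shares 0: none.
B minor (natural minor) shares 0: none.
Ab major shares 4: Eb, Fm, Ab, Cm.
The most common triads (4) are shared with Ab major.

Ab major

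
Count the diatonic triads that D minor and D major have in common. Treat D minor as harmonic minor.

2

Diatonic triads of D minor (harmonic minor): Dm (i), Edim (ii°), Faug (III+), Gm (iv), A (V), Bb (VI), C#dim (vii°).
Diatonic triads of D major: D (I), Em (ii), F#m (iii), G (IV), A (V), Bm (vi), C#dim (vii°).
Matching root and quality in both lists: A, C#dim.
That gives 2 common triads.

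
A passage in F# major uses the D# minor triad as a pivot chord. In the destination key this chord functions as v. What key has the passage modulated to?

G# minor

The numeral v denotes a minor triad on scale degree 5. With D# on degree 5, the tonic of the new key is G#.
Degree 5 carries a minor triad in natural-minor keys, so the destination is G# minor.
Check: the diatonic triads of G# minor (natural minor) are G#m (i), A#dim (ii°), B (III), C#m (iv), D#m (v), E (VI), F# (VII) — D# minor is indeed v.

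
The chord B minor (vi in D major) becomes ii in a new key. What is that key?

A major

The numeral ii denotes a minor triad on scale degree 2. With B on degree 2, the tonic of the new key is A.
Degree 2 carries a minor triad in major keys, so the destination is A major.
Check: the diatonic triads of A major are A (I), Bm (ii), C♯m (iii), D (IV), E (V), F♯m (vi), G♯dim (vii°) — B minor is indeed ii.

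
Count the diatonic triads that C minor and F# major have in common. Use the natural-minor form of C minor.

Diatonic triads of C minor (natural minor): Cm (i), Ddim (ii°), Eb (III), Fm (iv), Gm (v), Ab (VI), Bb (VII).
Diatonic triads of F# major: F# (I), G#m (ii), A#m (iii), B (IV), C# (V), D#m (vi), E#dim (vii°).
No triad has the same root and quality in both keys.

0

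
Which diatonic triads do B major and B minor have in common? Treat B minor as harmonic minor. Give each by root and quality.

Triads in B major: B major (I), C# minor (ii), D# minor (iii), E major (IV), F# major (V), G# minor (vi), A# diminished (vii°).
Triads in B minor (harmonic minor): B minor (i), C# diminished (ii°), D augmented (III+), E minor (iv), F# major (V), G major (VI), A# diminished (vii°).
Shared triads with their functions: F# major (V in B major, V in B minor); A# diminished (vii° in B major, vii° in B minor).

F#, A#dim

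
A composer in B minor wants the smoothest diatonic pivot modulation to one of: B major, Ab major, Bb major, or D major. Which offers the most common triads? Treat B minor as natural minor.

Triads of B minor (natural minor): B minor (i), C# diminished (ii°), D major (III), E minor (iv), F# minor (v), G major (VI), A major (VII).
B major shares 0: none.
Ab major shares 0: none.
Bb major shares 0: none.
D major shares 7: Bm, C#dim, D, Em, F#m, G, A.
The most common triads (7) are shared with D major.

D major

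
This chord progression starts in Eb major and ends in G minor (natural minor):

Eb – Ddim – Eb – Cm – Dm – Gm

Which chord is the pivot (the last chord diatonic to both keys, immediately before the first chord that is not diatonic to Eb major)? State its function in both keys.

Chords diatonic to Eb major: Eb, Fm, Gm, Ab, Bb, Cm, Ddim.
Reading the progression, the first chord not in that set is Dm, so the modulation leaves Eb major there.
The chord immediately before Dm is Cm, which is diatonic to both keys: vi in Eb major and iv in G minor.

Cm — vi in Eb major, iv in G minor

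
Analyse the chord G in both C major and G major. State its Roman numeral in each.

The scale of C major is C D E F G A B; G is degree 5, and the triad built there (G-B-D) is major, so it is V.
The scale of G major is G A B C D E F#; G is degree 1, and the triad built there (G-B-D) is major, so it is I.

V in C major; I in G major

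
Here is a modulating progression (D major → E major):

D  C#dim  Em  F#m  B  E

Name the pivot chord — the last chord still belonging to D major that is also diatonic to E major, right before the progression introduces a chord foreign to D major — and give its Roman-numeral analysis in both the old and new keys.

F#m — iii in D major, ii in E major

Chords diatonic to D major: D, Em, F#m, G, A, Bm, C#dim.
Reading the progression, the first chord not in that set is B, so the modulation leaves D major there.
The chord immediately before B is F#m, which is diatonic to both keys: iii in D major and ii in E major.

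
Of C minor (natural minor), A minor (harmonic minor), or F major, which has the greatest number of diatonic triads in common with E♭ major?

C minor

Triads of E♭ major: E♭ major (I), F minor (ii), G minor (iii), A♭ major (IV), B♭ major (V), C minor (vi), D diminished (vii°).
C minor (natural minor) shares 7: E♭, Fm, Gm, A♭, B♭, Cm, Ddim.
A minor (harmonic minor) shares 0: none.
F major shares 2: Gm, B♭.
The most common triads (7) are shared with C minor.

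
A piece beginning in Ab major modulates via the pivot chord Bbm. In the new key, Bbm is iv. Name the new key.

The numeral iv denotes a minor triad on scale degree 4. With Bb on degree 4, the tonic of the new key is F.
Degree 4 carries a minor triad in minor keys, so the destination is F minor.
Check: the diatonic triads of F minor (natural minor) are Fm (i), Gdim (ii°), Ab (III), Bbm (iv), Cm (v), Db (VI), Eb (VII) — Bbm is indeed iv.

F minor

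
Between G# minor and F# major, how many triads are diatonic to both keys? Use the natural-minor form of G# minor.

Diatonic triads of G# minor (natural minor): G#m (i), A#dim (ii°), B (III), C#m (iv), D#m (v), E (VI), F# (VII).
Diatonic triads of F# major: F# (I), G#m (ii), A#m (iii), B (IV), C# (V), D#m (vi), E#dim (vii°).
Matching root and quality in both lists: G#m, B, D#m, F#.
That gives 4 common triads.

4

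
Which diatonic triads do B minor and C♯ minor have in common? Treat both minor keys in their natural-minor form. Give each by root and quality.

F♯m, A

Triads in B minor (natural minor): Bm (i), C♯dim (ii°), D (III), Em (iv), F♯m (v), G (VI), A (VII).
Triads in C♯ minor (natural minor): C♯m (i), D♯dim (ii°), E (III), F♯m (iv), G♯m (v), A (VI), B (VII).
Shared triads with their functions: F♯m (v in B minor, iv in C♯ minor); A (VII in B minor, VI in C♯ minor).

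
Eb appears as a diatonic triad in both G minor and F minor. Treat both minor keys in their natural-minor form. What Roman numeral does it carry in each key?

The scale of G minor (natural minor) is G A Bb C D Eb F; Eb is degree 6, and the triad built there (Eb-G-Bb) is major, so it is VI.
The scale of F minor (natural minor) is F G Ab Bb C Db Eb; Eb is degree 7, and the triad built there (Eb-G-Bb) is major, so it is VII.

VI in G minor; VII in F minor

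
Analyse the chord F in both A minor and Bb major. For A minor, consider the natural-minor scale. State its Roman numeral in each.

The scale of A minor (natural minor) is A B C D E F G; F is degree 6, and the triad built there (F-A-C) is major, so it is VI.
The scale of Bb major is Bb C D Eb F G A; F is degree 5, and the triad built there (F-A-C) is major, so it is V.

VI in A minor; V in Bb major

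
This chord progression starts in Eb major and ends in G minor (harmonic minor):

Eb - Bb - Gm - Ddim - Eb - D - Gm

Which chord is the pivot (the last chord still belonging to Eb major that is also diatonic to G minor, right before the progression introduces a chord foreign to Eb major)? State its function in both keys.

Chords diatonic to Eb major: Eb, Fm, Gm, Ab, Bb, Cm, Ddim.
Reading the progression, the first chord not in that set is D, so the modulation leaves Eb major there.
The chord immediately before D is Eb, which is diatonic to both keys: I in Eb major and VI in G minor.

Eb — I in Eb major, VI in G minor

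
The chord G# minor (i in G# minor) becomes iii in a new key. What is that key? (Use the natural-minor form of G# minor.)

E major

The numeral iii denotes a minor triad on scale degree 3. With G# on degree 3, the tonic of the new key is E.
Degree 3 carries a minor triad in major keys, so the destination is E major.
Check: the diatonic triads of E major are E (I), F#m (ii), G#m (iii), A (IV), B (V), C#m (vi), D#dim (vii°) — G# minor is indeed iii.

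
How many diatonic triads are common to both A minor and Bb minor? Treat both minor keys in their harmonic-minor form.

1

Diatonic triads of A minor (harmonic minor): Am (i), Bdim (ii°), Caug (III+), Dm (iv), E (V), F (VI), G#dim (vii°).
Diatonic triads of Bb minor (harmonic minor): Bbm (i), Cdim (ii°), Dbaug (III+), Ebm (iv), F (V), Gb (VI), Adim (vii°).
Matching root and quality in both lists: F.
That gives 1 common triad.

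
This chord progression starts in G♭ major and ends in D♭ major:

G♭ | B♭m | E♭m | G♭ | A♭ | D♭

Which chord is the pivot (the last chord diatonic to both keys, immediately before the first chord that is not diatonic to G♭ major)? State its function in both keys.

Chords diatonic to G♭ major: G♭, A♭m, B♭m, C♭, D♭, E♭m, Fdim.
Reading the progression, the first chord not in that set is A♭, so the modulation leaves G♭ major there.
The chord immediately before A♭ is G♭, which is diatonic to both keys: I in G♭ major and IV in D♭ major.

G♭ — I in G♭ major, IV in D♭ major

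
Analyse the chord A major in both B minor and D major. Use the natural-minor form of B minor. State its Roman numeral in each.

VII in B minor; V in D major

The scale of B minor (natural minor) is B C♯ D E F♯ G A; A is degree 7, and the triad built there (A-C♯-E) is major, so it is VII.
The scale of D major is D E F♯ G A B C♯; A is degree 5, and the triad built there (A-C♯-E) is major, so it is V.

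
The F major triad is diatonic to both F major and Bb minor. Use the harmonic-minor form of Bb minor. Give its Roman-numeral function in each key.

I in F major; V in Bb minor

The scale of F major is F G A Bb C D E; F is degree 1, and the triad built there (F-A-C) is major, so it is I.
The scale of Bb minor (harmonic minor) is Bb C Db Eb F Gb A; F is degree 5, and the triad built there (F-A-C) is major, so it is V.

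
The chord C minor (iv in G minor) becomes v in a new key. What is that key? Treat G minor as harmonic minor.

The numeral v denotes a minor triad on scale degree 5. With C on degree 5, the tonic of the new key is F.
Degree 5 carries a minor triad in natural-minor keys, so the destination is F minor.
Check: the diatonic triads of F minor (natural minor) are Fm (i), Gdim (ii°), A♭ (III), B♭m (iv), Cm (v), D♭ (VI), E♭ (VII) — C minor is indeed v.

F minor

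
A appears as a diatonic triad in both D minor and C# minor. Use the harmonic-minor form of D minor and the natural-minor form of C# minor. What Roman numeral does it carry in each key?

The scale of D minor (harmonic minor) is D E F G A Bb C#; A is degree 5, and the triad built there (A-C#-E) is major, so it is V.
The scale of C# minor (natural minor) is C# D# E F# G# A B; A is degree 6, and the triad built there (A-C#-E) is major, so it is VI.

V in D minor; VI in C# minor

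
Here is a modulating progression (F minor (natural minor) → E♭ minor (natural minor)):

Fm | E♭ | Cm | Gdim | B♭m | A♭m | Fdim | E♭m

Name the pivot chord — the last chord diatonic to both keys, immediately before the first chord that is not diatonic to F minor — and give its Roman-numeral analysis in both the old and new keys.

Chords diatonic to F minor: Fm, Gdim, A♭, B♭m, Cm, D♭, E♭.
Reading the progression, the first chord not in that set is A♭m, so the modulation leaves F minor there.
The chord immediately before A♭m is B♭m, which is diatonic to both keys: iv in F minor and v in E♭ minor.

B♭m — iv in F minor, v in E♭ minor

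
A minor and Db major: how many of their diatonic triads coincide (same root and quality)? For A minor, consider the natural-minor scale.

0

Diatonic triads of A minor (natural minor): Am (i), Bdim (ii°), C (III), Dm (iv), Em (v), F (VI), G (VII).
Diatonic triads of Db major: Db (I), Ebm (ii), Fm (iii), Gb (IV), Ab (V), Bbm (vi), Cdim (vii°).
No triad has the same root and quality in both keys.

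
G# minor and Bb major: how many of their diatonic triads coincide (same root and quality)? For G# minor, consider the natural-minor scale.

Diatonic triads of G# minor (natural minor): G# minor (i), A# diminished (ii°), B major (III), C# minor (iv), D# minor (v), E major (VI), F# major (VII).
Diatonic triads of Bb major: Bb major (I), C minor (ii), D minor (iii), Eb major (IV), F major (V), G minor (vi), A diminished (vii°).
No triad has the same root and quality in both keys.

0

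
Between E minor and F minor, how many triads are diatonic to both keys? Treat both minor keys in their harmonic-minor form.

Diatonic triads of E minor (harmonic minor): Em (i), F#dim (ii°), Gaug (III+), Am (iv), B (V), C (VI), D#dim (vii°).
Diatonic triads of F minor (harmonic minor): Fm (i), Gdim (ii°), Abaug (III+), Bbm (iv), C (V), Db (VI), Edim (vii°).
Matching root and quality in both lists: C.
That gives 1 common triad.

1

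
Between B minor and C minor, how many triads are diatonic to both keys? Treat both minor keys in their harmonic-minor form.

Diatonic triads of B minor (harmonic minor): B minor (i), C♯ diminished (ii°), D augmented (III+), E minor (iv), F♯ major (V), G major (VI), A♯ diminished (vii°).
Diatonic triads of C minor (harmonic minor): C minor (i), D diminished (ii°), E♭ augmented (III+), F minor (iv), G major (V), A♭ major (VI), B diminished (vii°).
Matching root and quality in both lists: G major.
That gives 1 common triad.

1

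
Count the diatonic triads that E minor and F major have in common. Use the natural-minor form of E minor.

2

Diatonic triads of E minor (natural minor): E minor (i), F♯ diminished (ii°), G major (III), A minor (iv), B minor (v), C major (VI), D major (VII).
Diatonic triads of F major: F major (I), G minor (ii), A minor (iii), B♭ major (IV), C major (V), D minor (vi), E diminished (vii°).
Matching root and quality in both lists: A minor, C major.
That gives 2 common triads.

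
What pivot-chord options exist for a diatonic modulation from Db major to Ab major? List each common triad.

Db, Fm, Ab, Bbm

Triads in Db major: Db major (I), Eb minor (ii), F minor (iii), Gb major (IV), Ab major (V), Bb minor (vi), C diminished (vii°).
Triads in Ab major: Ab major (I), Bb minor (ii), C minor (iii), Db major (IV), Eb major (V), F minor (vi), G diminished (vii°).
Shared triads with their functions: Db major (I in Db major, IV in Ab major); F minor (iii in Db major, vi in Ab major); Ab major (V in Db major, I in Ab major); Bb minor (vi in Db major, ii in Ab major).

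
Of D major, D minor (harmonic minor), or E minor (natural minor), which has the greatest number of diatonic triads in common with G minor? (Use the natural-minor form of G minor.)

D minor

Triads of G minor (natural minor): Gm (i), Adim (ii°), Bb (III), Cm (iv), Dm (v), Eb (VI), F (VII).
D major shares 0: none.
D minor (harmonic minor) shares 3: Gm, Bb, Dm.
E minor (natural minor) shares 0: none.
The most common triads (3) are shared with D minor.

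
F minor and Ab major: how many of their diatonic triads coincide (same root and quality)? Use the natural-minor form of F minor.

Diatonic triads of F minor (natural minor): F minor (i), G diminished (ii°), Ab major (III), Bb minor (iv), C minor (v), Db major (VI), Eb major (VII).
Diatonic triads of Ab major: Ab major (I), Bb minor (ii), C minor (iii), Db major (IV), Eb major (V), F minor (vi), G diminished (vii°).
Matching root and quality in both lists: F minor, G diminished, Ab major, Bb minor, C minor, Db major, Eb major.
That gives 7 common triads.

7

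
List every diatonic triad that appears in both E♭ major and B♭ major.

E♭, Gm, B♭, Cm

Triads in E♭ major: E♭ major (I), F minor (ii), G minor (iii), A♭ major (IV), B♭ major (V), C minor (vi), D diminished (vii°).
Triads in B♭ major: B♭ major (I), C minor (ii), D minor (iii), E♭ major (IV), F major (V), G minor (vi), A diminished (vii°).
Shared triads with their functions: E♭ major (I in E♭ major, IV in B♭ major); G minor (iii in E♭ major, vi in B♭ major); B♭ major (V in E♭ major, I in B♭ major); C minor (vi in E♭ major, ii in B♭ major).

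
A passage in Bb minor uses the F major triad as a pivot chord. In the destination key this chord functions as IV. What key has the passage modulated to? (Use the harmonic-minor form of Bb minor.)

C major

The numeral IV denotes a major triad on scale degree 4. With F on degree 4, the tonic of the new key is C.
Degree 4 carries a major triad in major keys, so the destination is C major.
Check: the diatonic triads of C major are C (I), Dm (ii), Em (iii), F (IV), G (V), Am (vi), Bdim (vii°) — F major is indeed IV.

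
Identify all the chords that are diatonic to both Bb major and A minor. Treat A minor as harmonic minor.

Dm, F

Triads in Bb major: Bb (I), Cm (ii), Dm (iii), Eb (IV), F (V), Gm (vi), Adim (vii°).
Triads in A minor (harmonic minor): Am (i), Bdim (ii°), Caug (III+), Dm (iv), E (V), F (VI), G#dim (vii°).
Shared triads with their functions: Dm (iii in Bb major, iv in A minor); F (V in Bb major, VI in A minor).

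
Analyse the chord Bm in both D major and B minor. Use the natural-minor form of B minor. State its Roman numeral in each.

vi in D major; i in B minor

The scale of D major is D E F# G A B C#; B is degree 6, and the triad built there (B-D-F#) is minor, so it is vi.
The scale of B minor (natural minor) is B C# D E F# G A; B is degree 1, and the triad built there (B-D-F#) is minor, so it is i.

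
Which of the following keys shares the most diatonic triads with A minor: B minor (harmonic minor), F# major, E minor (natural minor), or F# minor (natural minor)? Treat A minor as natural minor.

E minor

Triads of A minor (natural minor): A minor (i), B diminished (ii°), C major (III), D minor (iv), E minor (v), F major (VI), G major (VII).
B minor (harmonic minor) shares 2: Em, G.
F# major shares 0: none.
E minor (natural minor) shares 4: Am, C, Em, G.
F# minor (natural minor) shares 0: none.
The most common triads (4) are shared with E minor.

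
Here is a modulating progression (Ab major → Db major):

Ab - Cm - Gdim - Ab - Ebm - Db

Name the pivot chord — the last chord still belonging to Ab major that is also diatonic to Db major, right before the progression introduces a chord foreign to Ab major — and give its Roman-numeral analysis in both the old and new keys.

Chords diatonic to Ab major: Ab, Bbm, Cm, Db, Eb, Fm, Gdim.
Reading the progression, the first chord not in that set is Ebm, so the modulation leaves Ab major there.
The chord immediately before Ebm is Ab, which is diatonic to both keys: I in Ab major and V in Db major.

Ab — I in Ab major, V in Db major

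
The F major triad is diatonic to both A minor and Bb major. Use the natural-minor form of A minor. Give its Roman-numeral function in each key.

The scale of A minor (natural minor) is A B C D E F G; F is degree 6, and the triad built there (F-A-C) is major, so it is VI.
The scale of Bb major is Bb C D Eb F G A; F is degree 5, and the triad built there (F-A-C) is major, so it is V.

VI in A minor; V in Bb major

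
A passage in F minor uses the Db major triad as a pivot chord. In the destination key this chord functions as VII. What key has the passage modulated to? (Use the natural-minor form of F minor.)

Eb minor

The numeral VII denotes a major triad on scale degree 7. With Db on degree 7, the tonic of the new key is Eb.
Degree 7 carries a major triad in natural-minor keys, so the destination is Eb minor.
Check: the diatonic triads of Eb minor (natural minor) are Ebm (i), Fdim (ii°), Gb (III), Abm (iv), Bbm (v), Cb (VI), Db (VII) — Db major is indeed VII.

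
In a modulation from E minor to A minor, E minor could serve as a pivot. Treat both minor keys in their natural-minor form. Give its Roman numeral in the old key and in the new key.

i in E minor; v in A minor

The scale of E minor (natural minor) is E F♯ G A B C D; E is degree 1, and the triad built there (E-G-B) is minor, so it is i.
The scale of A minor (natural minor) is A B C D E F G; E is degree 5, and the triad built there (E-G-B) is minor, so it is v.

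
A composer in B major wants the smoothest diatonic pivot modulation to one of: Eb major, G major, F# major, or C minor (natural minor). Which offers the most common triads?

Triads of B major: B major (I), C# minor (ii), D# minor (iii), E major (IV), F# major (V), G# minor (vi), A# diminished (vii°).
Eb major shares 0: none.
G major shares 0: none.
F# major shares 4: B, D#m, F#, G#m.
C minor (natural minor) shares 0: none.
The most common triads (4) are shared with F# major.

F# major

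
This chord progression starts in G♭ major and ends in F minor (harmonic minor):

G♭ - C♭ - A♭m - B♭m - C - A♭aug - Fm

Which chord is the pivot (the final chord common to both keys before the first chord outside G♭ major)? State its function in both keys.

B♭m — iii in G♭ major, iv in F minor

Chords diatonic to G♭ major: G♭, A♭m, B♭m, C♭, D♭, E♭m, Fdim.
Reading the progression, the first chord not in that set is C, so the modulation leaves G♭ major there.
The chord immediately before C is B♭m, which is diatonic to both keys: iii in G♭ major and iv in F minor.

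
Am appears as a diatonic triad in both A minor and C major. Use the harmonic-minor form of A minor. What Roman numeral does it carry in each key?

The scale of A minor (harmonic minor) is A B C D E F G#; A is degree 1, and the triad built there (A-C-E) is minor, so it is i.
The scale of C major is C D E F G A B; A is degree 6, and the triad built there (A-C-E) is minor, so it is vi.

i in A minor; vi in C major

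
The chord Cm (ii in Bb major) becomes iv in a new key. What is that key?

G minor

The numeral iv denotes a minor triad on scale degree 4. With C on degree 4, the tonic of the new key is G.
Degree 4 carries a minor triad in minor keys, so the destination is G minor.
Check: the diatonic triads of G minor (natural minor) are Gm (i), Adim (ii°), Bb (III), Cm (iv), Dm (v), Eb (VI), F (VII) — Cm is indeed iv.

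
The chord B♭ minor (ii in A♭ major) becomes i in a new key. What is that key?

The numeral i denotes a minor triad on scale degree 1. With B♭ on degree 1, the tonic of the new key is B♭.
Degree 1 carries a minor triad in minor keys, so the destination is B♭ minor.
Check: the diatonic triads of B♭ minor (natural minor) are B♭m (i), Cdim (ii°), D♭ (III), E♭m (iv), Fm (v), G♭ (VI), A♭ (VII) — B♭ minor is indeed i.

B♭ minor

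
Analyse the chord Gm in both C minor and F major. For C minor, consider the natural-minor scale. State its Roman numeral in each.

v in C minor; ii in F major

The scale of C minor (natural minor) is C D E♭ F G A♭ B♭; G is degree 5, and the triad built there (G-B♭-D) is minor, so it is v.
The scale of F major is F G A B♭ C D E; G is degree 2, and the triad built there (G-B♭-D) is minor, so it is ii.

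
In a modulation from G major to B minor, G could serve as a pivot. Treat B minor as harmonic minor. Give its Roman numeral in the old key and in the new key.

I in G major; VI in B minor

The scale of G major is G A B C D E F#; G is degree 1, and the triad built there (G-B-D) is major, so it is I.
The scale of B minor (harmonic minor) is B C# D E F# G A#; G is degree 6, and the triad built there (G-B-D) is major, so it is VI.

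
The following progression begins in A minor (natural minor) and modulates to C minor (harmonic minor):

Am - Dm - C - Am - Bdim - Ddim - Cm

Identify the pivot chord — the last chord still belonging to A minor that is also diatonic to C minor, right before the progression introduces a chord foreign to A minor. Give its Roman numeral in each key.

Chords diatonic to A minor: Am, Bdim, C, Dm, Em, F, G.
Reading the progression, the first chord not in that set is Ddim, so the modulation leaves A minor there.
The chord immediately before Ddim is Bdim, which is diatonic to both keys: ii° in A minor and vii° in C minor.

Bdim — ii° in A minor, vii° in C minor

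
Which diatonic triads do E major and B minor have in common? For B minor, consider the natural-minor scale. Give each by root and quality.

F♯m, A

Triads in E major: E (I), F♯m (ii), G♯m (iii), A (IV), B (V), C♯m (vi), D♯dim (vii°).
Triads in B minor (natural minor): Bm (i), C♯dim (ii°), D (III), Em (iv), F♯m (v), G (VI), A (VII).
Shared triads with their functions: F♯m (ii in E major, v in B minor); A (IV in E major, VII in B minor).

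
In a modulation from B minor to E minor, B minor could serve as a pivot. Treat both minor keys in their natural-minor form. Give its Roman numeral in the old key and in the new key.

i in B minor; v in E minor

The scale of B minor (natural minor) is B C# D E F# G A; B is degree 1, and the triad built there (B-D-F#) is minor, so it is i.
The scale of E minor (natural minor) is E F# G A B C D; B is degree 5, and the triad built there (B-D-F#) is minor, so it is v.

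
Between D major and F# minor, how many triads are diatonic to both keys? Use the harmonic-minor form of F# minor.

3

Diatonic triads of D major: D major (I), E minor (ii), F# minor (iii), G major (IV), A major (V), B minor (vi), C# diminished (vii°).
Diatonic triads of F# minor (harmonic minor): F# minor (i), G# diminished (ii°), A augmented (III+), B minor (iv), C# major (V), D major (VI), E# diminished (vii°).
Matching root and quality in both lists: D major, F# minor, B minor.
That gives 3 common triads.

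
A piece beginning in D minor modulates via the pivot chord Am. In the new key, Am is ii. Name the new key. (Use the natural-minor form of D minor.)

The numeral ii denotes a minor triad on scale degree 2. With A on degree 2, the tonic of the new key is G.
Degree 2 carries a minor triad in major keys, so the destination is G major.
Check: the diatonic triads of G major are G (I), Am (ii), Bm (iii), C (IV), D (V), Em (vi), F#dim (vii°) — Am is indeed ii.

G major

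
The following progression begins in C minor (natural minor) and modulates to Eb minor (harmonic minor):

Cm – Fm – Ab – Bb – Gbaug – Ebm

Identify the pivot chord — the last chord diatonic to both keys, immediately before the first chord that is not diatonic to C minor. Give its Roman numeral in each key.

Bb — VII in C minor, V in Eb minor

Chords diatonic to C minor: Cm, Ddim, Eb, Fm, Gm, Ab, Bb.
Reading the progression, the first chord not in that set is Gbaug, so the modulation leaves C minor there.
The chord immediately before Gbaug is Bb, which is diatonic to both keys: VII in C minor and V in Eb minor.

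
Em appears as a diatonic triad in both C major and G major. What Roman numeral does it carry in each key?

The scale of C major is C D E F G A B; E is degree 3, and the triad built there (E-G-B) is minor, so it is iii.
The scale of G major is G A B C D E F#; E is degree 6, and the triad built there (E-G-B) is minor, so it is vi.

iii in C major; vi in G major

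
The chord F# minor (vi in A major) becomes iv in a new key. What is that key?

The numeral iv denotes a minor triad on scale degree 4. With F# on degree 4, the tonic of the new key is C#.
Degree 4 carries a minor triad in minor keys, so the destination is C# minor.
Check: the diatonic triads of C# minor (natural minor) are C#m (i), D#dim (ii°), E (III), F#m (iv), G#m (v), A (VI), B (VII) — F# minor is indeed iv.

C# minor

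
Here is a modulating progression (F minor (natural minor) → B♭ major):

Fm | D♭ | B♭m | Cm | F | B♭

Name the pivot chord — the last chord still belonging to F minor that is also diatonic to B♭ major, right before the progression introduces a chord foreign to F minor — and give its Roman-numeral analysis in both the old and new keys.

Cm — v in F minor, ii in B♭ major

Chords diatonic to F minor: Fm, Gdim, A♭, B♭m, Cm, D♭, E♭.
Reading the progression, the first chord not in that set is F, so the modulation leaves F minor there.
The chord immediately before F is Cm, which is diatonic to both keys: v in F minor and ii in B♭ major.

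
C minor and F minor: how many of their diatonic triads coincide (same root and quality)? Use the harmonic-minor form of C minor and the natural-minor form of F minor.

Diatonic triads of C minor (harmonic minor): Cm (i), Ddim (ii°), E♭aug (III+), Fm (iv), G (V), A♭ (VI), Bdim (vii°).
Diatonic triads of F minor (natural minor): Fm (i), Gdim (ii°), A♭ (III), B♭m (iv), Cm (v), D♭ (VI), E♭ (VII).
Matching root and quality in both lists: Cm, Fm, A♭.
That gives 3 common triads.

3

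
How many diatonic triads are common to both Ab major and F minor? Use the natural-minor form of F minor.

7

Diatonic triads of Ab major: Ab major (I), Bb minor (ii), C minor (iii), Db major (IV), Eb major (V), F minor (vi), G diminished (vii°).
Diatonic triads of F minor (natural minor): F minor (i), G diminished (ii°), Ab major (III), Bb minor (iv), C minor (v), Db major (VI), Eb major (VII).
Matching root and quality in both lists: Ab major, Bb minor, C minor, Db major, Eb major, F minor, G diminished.
That gives 7 common triads.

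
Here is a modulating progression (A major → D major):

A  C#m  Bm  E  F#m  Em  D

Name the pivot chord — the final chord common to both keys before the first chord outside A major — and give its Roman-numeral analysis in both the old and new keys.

F#m — vi in A major, iii in D major

Chords diatonic to A major: A, Bm, C#m, D, E, F#m, G#dim.
Reading the progression, the first chord not in that set is Em, so the modulation leaves A major there.
The chord immediately before Em is F#m, which is diatonic to both keys: vi in A major and iii in D major.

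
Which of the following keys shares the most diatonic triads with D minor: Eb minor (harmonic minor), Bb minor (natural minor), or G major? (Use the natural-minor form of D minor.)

G major

Triads of D minor (natural minor): D minor (i), E diminished (ii°), F major (III), G minor (iv), A minor (v), Bb major (VI), C major (VII).
Eb minor (harmonic minor) shares 1: Bb.
Bb minor (natural minor) shares 0: none.
G major shares 2: Am, C.
The most common triads (2) are shared with G major.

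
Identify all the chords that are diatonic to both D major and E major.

Triads in D major: D major (I), E minor (ii), F# minor (iii), G major (IV), A major (V), B minor (vi), C# diminished (vii°).
Triads in E major: E major (I), F# minor (ii), G# minor (iii), A major (IV), B major (V), C# minor (vi), D# diminished (vii°).
Shared triads with their functions: F# minor (iii in D major, ii in E major); A major (V in D major, IV in E major).

F#m, A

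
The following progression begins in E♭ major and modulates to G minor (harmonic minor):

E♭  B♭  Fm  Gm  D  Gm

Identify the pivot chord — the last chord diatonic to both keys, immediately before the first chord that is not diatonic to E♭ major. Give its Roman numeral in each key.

Gm — iii in E♭ major, i in G minor

Chords diatonic to E♭ major: E♭, Fm, Gm, A♭, B♭, Cm, Ddim.
Reading the progression, the first chord not in that set is D, so the modulation leaves E♭ major there.
The chord immediately before D is Gm, which is diatonic to both keys: iii in E♭ major and i in G minor.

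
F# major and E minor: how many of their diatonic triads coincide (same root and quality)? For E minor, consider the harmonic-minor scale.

1

Diatonic triads of F# major: F# major (I), G# minor (ii), A# minor (iii), B major (IV), C# major (V), D# minor (vi), E# diminished (vii°).
Diatonic triads of E minor (harmonic minor): E minor (i), F# diminished (ii°), G augmented (III+), A minor (iv), B major (V), C major (VI), D# diminished (vii°).
Matching root and quality in both lists: B major.
That gives 1 common triad.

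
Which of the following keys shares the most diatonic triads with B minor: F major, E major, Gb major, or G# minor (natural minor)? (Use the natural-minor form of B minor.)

E major

Triads of B minor (natural minor): Bm (i), C#dim (ii°), D (III), Em (iv), F#m (v), G (VI), A (VII).
F major shares 0: none.
E major shares 2: F#m, A.
Gb major shares 0: none.
G# minor (natural minor) shares 0: none.
The most common triads (2) are shared with E major.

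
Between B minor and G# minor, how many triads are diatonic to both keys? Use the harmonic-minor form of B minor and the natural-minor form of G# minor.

2

Diatonic triads of B minor (harmonic minor): B minor (i), C# diminished (ii°), D augmented (III+), E minor (iv), F# major (V), G major (VI), A# diminished (vii°).
Diatonic triads of G# minor (natural minor): G# minor (i), A# diminished (ii°), B major (III), C# minor (iv), D# minor (v), E major (VI), F# major (VII).
Matching root and quality in both lists: F# major, A# diminished.
That gives 2 common triads.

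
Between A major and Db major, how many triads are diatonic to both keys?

0

Diatonic triads of A major: A (I), Bm (ii), C#m (iii), D (IV), E (V), F#m (vi), G#dim (vii°).
Diatonic triads of Db major: Db (I), Ebm (ii), Fm (iii), Gb (IV), Ab (V), Bbm (vi), Cdim (vii°).
No triad has the same root and quality in both keys.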